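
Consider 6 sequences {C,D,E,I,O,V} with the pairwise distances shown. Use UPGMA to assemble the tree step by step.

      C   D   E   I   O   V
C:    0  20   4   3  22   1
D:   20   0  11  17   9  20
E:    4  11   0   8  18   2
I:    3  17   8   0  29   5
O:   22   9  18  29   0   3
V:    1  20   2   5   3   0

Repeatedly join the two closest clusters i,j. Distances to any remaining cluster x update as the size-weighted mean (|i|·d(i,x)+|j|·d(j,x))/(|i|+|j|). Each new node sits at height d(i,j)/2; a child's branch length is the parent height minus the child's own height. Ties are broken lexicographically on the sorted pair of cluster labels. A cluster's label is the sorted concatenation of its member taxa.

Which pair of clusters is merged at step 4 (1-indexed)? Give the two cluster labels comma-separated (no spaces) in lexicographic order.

D,O

step 1: merge (C,V) at d=1; branch lengths C→1/2, V→1/2; new cluster CV
  updated: d(CV,D)=20, d(CV,E)=3, d(CV,I)=4, d(CV,O)=25/2
step 2: merge (CV,E) at d=3; branch lengths CV→1, E→3/2; new cluster CEV
  updated: d(CEV,D)=17, d(CEV,I)=16/3, d(CEV,O)=43/3
step 3: merge (CEV,I) at d=16/3; branch lengths CEV→7/6, I→8/3; new cluster CEIV
  updated: d(CEIV,D)=17, d(CEIV,O)=18
step 4: merge (D,O) at d=9; branch lengths D→9/2, O→9/2; new cluster DO
  updated: d(CEIV,DO)=35/2
step 5: merge (CEIV,DO) at d=35/2; branch lengths CEIV→73/12, DO→17/4; new cluster CDEIOV
final tree: ((((C:1/2,V:1/2):1,E:3/2):7/6,I:8/3):73/12,(D:9/2,O:9/2):17/4)
total length: 80/3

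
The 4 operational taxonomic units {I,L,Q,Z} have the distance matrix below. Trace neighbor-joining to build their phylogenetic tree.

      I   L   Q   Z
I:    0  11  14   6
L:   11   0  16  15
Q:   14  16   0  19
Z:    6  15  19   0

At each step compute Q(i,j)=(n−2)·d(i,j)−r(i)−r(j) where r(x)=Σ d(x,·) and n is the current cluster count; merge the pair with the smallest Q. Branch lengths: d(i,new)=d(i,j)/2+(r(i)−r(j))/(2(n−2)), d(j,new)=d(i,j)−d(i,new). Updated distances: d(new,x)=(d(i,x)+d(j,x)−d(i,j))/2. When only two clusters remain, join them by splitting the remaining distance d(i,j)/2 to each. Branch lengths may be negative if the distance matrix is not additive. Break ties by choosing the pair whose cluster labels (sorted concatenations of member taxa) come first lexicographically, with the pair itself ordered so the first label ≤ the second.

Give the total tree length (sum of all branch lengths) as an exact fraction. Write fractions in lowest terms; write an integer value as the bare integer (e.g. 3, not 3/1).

1. join I+Z (d=6, Q=-59) ⇒ IZ; edges |I|=3/4, |Z|=21/4
  updated: d(IZ,L)=10, d(IZ,Q)=27/2
2. join IZ+L (d=10, Q=-79/2) ⇒ ILZ; edges |IZ|=15/4, |L|=25/4
  updated: d(ILZ,Q)=39/4
3. join ILZ+Q (d=39/4) ⇒ ILQZ; edges |ILZ|=39/8, |Q|=39/8
final tree: (((I:3/4,Z:21/4):15/4,L:25/4):39/8,Q:39/8)
total length: 103/4

103/4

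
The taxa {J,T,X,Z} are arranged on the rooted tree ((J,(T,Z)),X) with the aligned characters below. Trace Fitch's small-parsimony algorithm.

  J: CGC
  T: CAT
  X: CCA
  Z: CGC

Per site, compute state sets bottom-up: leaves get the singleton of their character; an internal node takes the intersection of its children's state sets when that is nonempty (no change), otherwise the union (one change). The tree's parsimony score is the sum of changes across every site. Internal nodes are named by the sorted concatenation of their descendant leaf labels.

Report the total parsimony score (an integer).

site 0, node TZ: T={C} ∩ Z={C} → {C} (+0)
site 0, node JTZ: J={C} ∩ TZ={C} → {C} (+0)
site 0, node JTXZ: JTZ={C} ∩ X={C} → {C} (+0)
site 1, node TZ: T={A} ∪ Z={G} → {A,G} (+1)
site 1, node JTZ: J={G} ∩ TZ={A,G} → {G} (+0)
site 1, node JTXZ: JTZ={G} ∪ X={C} → {C,G} (+1)
site 2, node TZ: T={T} ∪ Z={C} → {C,T} (+1)
site 2, node JTZ: J={C} ∩ TZ={C,T} → {C} (+0)
site 2, node JTXZ: JTZ={C} ∪ X={A} → {A,C} (+1)
per-site changes: [0, 2, 2]; total = 4

4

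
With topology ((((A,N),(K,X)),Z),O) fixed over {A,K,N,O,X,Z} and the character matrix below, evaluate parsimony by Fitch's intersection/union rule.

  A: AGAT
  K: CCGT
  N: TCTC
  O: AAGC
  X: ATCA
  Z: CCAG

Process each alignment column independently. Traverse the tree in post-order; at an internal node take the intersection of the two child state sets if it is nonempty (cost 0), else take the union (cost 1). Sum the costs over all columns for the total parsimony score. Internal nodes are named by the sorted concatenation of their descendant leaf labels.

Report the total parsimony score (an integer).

14

[col 0] AN: children A:{A}, N:{T} ∪→ {A,T}; cost 1
[col 0] KX: children K:{C}, X:{A} ∪→ {A,C}; cost 1
[col 0] AKNX: children AN:{A,T}, KX:{A,C} ∩→ {A}; cost 0
[col 0] AKNXZ: children AKNX:{A}, Z:{C} ∪→ {A,C}; cost 1
[col 0] AKNOXZ: children AKNXZ:{A,C}, O:{A} ∩→ {A}; cost 0
[col 1] AN: children A:{G}, N:{C} ∪→ {C,G}; cost 1
[col 1] KX: children K:{C}, X:{T} ∪→ {C,T}; cost 1
[col 1] AKNX: children AN:{C,G}, KX:{C,T} ∩→ {C}; cost 0
[col 1] AKNXZ: children AKNX:{C}, Z:{C} ∩→ {C}; cost 0
[col 1] AKNOXZ: children AKNXZ:{C}, O:{A} ∪→ {A,C}; cost 1
[col 2] AN: children A:{A}, N:{T} ∪→ {A,T}; cost 1
[col 2] KX: children K:{G}, X:{C} ∪→ {C,G}; cost 1
[col 2] AKNX: children AN:{A,T}, KX:{C,G} ∪→ {A,C,G,T}; cost 1
[col 2] AKNXZ: children AKNX:{A,C,G,T}, Z:{A} ∩→ {A}; cost 0
[col 2] AKNOXZ: children AKNXZ:{A}, O:{G} ∪→ {A,G}; cost 1
[col 3] AN: children A:{T}, N:{C} ∪→ {C,T}; cost 1
[col 3] KX: children K:{T}, X:{A} ∪→ {A,T}; cost 1
[col 3] AKNX: children AN:{C,T}, KX:{A,T} ∩→ {T}; cost 0
[col 3] AKNXZ: children AKNX:{T}, Z:{G} ∪→ {G,T}; cost 1
[col 3] AKNOXZ: children AKNXZ:{G,T}, O:{C} ∪→ {C,G,T}; cost 1
per-site changes: [3, 3, 4, 4]; total = 14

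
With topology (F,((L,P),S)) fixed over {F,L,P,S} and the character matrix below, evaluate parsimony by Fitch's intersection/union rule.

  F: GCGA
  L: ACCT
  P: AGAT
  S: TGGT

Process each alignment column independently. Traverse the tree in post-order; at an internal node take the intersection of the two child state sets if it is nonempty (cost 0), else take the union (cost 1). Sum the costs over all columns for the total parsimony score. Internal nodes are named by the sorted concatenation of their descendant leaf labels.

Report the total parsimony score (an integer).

7

LP@0: {A} ∩ {A} = {A} (intersection, +0)
LPS@0: {A} ∪ {T} = {A,T} (union, +1)
FLPS@0: {G} ∪ {A,T} = {A,G,T} (union, +1)
LP@1: {C} ∪ {G} = {C,G} (union, +1)
LPS@1: {C,G} ∩ {G} = {G} (intersection, +0)
FLPS@1: {C} ∪ {G} = {C,G} (union, +1)
LP@2: {C} ∪ {A} = {A,C} (union, +1)
LPS@2: {A,C} ∪ {G} = {A,C,G} (union, +1)
FLPS@2: {G} ∩ {A,C,G} = {G} (intersection, +0)
LP@3: {T} ∩ {T} = {T} (intersection, +0)
LPS@3: {T} ∩ {T} = {T} (intersection, +0)
FLPS@3: {A} ∪ {T} = {A,T} (union, +1)
per-site changes: [2, 2, 2, 1]; total = 7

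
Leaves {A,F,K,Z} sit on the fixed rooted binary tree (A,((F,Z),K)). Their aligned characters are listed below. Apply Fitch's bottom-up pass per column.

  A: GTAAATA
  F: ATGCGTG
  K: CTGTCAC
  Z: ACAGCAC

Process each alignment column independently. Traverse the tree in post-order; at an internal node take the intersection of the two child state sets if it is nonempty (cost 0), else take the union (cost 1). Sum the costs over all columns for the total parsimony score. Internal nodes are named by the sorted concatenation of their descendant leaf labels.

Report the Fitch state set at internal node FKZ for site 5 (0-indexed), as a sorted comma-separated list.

[col 0] FZ: children F:{A}, Z:{A} ∩→ {A}; cost 0
[col 0] FKZ: children FZ:{A}, K:{C} ∪→ {A,C}; cost 1
[col 0] AFKZ: children A:{G}, FKZ:{A,C} ∪→ {A,C,G}; cost 1
[col 1] FZ: children F:{T}, Z:{C} ∪→ {C,T}; cost 1
[col 1] FKZ: children FZ:{C,T}, K:{T} ∩→ {T}; cost 0
[col 1] AFKZ: children A:{T}, FKZ:{T} ∩→ {T}; cost 0
[col 2] FZ: children F:{G}, Z:{A} ∪→ {A,G}; cost 1
[col 2] FKZ: children FZ:{A,G}, K:{G} ∩→ {G}; cost 0
[col 2] AFKZ: children A:{A}, FKZ:{G} ∪→ {A,G}; cost 1
[col 3] FZ: children F:{C}, Z:{G} ∪→ {C,G}; cost 1
[col 3] FKZ: children FZ:{C,G}, K:{T} ∪→ {C,G,T}; cost 1
[col 3] AFKZ: children A:{A}, FKZ:{C,G,T} ∪→ {A,C,G,T}; cost 1
[col 4] FZ: children F:{G}, Z:{C} ∪→ {C,G}; cost 1
[col 4] FKZ: children FZ:{C,G}, K:{C} ∩→ {C}; cost 0
[col 4] AFKZ: children A:{A}, FKZ:{C} ∪→ {A,C}; cost 1
[col 5] FZ: children F:{T}, Z:{A} ∪→ {A,T}; cost 1
[col 5] FKZ: children FZ:{A,T}, K:{A} ∩→ {A}; cost 0
[col 5] AFKZ: children A:{T}, FKZ:{A} ∪→ {A,T}; cost 1
[col 6] FZ: children F:{G}, Z:{C} ∪→ {C,G}; cost 1
[col 6] FKZ: children FZ:{C,G}, K:{C} ∩→ {C}; cost 0
[col 6] AFKZ: children A:{A}, FKZ:{C} ∪→ {A,C}; cost 1
per-site changes: [2, 1, 2, 3, 2, 2, 2]; total = 14

A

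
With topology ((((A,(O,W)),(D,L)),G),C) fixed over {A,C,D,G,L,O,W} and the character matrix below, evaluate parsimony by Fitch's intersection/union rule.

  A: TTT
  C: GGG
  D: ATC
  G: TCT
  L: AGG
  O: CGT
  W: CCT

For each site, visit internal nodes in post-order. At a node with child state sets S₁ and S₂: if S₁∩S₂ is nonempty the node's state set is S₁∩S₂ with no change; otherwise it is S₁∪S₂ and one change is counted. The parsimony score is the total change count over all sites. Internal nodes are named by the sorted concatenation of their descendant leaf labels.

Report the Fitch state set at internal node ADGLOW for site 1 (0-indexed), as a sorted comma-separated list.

OW@0: {C} ∩ {C} = {C} (intersection, +0)
AOW@0: {T} ∪ {C} = {C,T} (union, +1)
DL@0: {A} ∩ {A} = {A} (intersection, +0)
ADLOW@0: {C,T} ∪ {A} = {A,C,T} (union, +1)
ADGLOW@0: {A,C,T} ∩ {T} = {T} (intersection, +0)
ACDGLOW@0: {T} ∪ {G} = {G,T} (union, +1)
OW@1: {G} ∪ {C} = {C,G} (union, +1)
AOW@1: {T} ∪ {C,G} = {C,G,T} (union, +1)
DL@1: {T} ∪ {G} = {G,T} (union, +1)
ADLOW@1: {C,G,T} ∩ {G,T} = {G,T} (intersection, +0)
ADGLOW@1: {G,T} ∪ {C} = {C,G,T} (union, +1)
ACDGLOW@1: {C,G,T} ∩ {G} = {G} (intersection, +0)
OW@2: {T} ∩ {T} = {T} (intersection, +0)
AOW@2: {T} ∩ {T} = {T} (intersection, +0)
DL@2: {C} ∪ {G} = {C,G} (union, +1)
ADLOW@2: {T} ∪ {C,G} = {C,G,T} (union, +1)
ADGLOW@2: {C,G,T} ∩ {T} = {T} (intersection, +0)
ACDGLOW@2: {T} ∪ {G} = {G,T} (union, +1)
per-site changes: [3, 4, 3]; total = 10

C,G,T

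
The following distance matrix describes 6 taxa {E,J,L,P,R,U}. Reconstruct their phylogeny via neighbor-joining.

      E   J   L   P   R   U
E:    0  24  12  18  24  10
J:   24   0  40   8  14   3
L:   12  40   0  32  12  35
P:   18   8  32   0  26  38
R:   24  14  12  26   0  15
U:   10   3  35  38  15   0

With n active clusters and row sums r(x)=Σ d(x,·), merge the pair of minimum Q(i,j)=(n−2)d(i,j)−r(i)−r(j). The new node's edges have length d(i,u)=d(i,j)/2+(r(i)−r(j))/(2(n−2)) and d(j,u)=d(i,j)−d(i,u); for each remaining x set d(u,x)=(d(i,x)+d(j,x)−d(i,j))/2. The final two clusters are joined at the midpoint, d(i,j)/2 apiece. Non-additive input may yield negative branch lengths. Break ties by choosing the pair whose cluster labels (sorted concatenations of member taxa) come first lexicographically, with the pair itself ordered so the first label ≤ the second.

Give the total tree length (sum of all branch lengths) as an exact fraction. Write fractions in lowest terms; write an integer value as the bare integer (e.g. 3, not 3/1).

401/8

step 1: merge (J,P) at d=8, Q=-179; branch lengths J→-1/8, P→65/8; new cluster JP
  updated: d(E,JP)=17, d(JP,L)=32, d(JP,R)=16, d(JP,U)=33/2
step 2: merge (L,R) at d=12, Q=-122; branch lengths L→10, R→2; new cluster LR
  updated: d(E,LR)=12, d(JP,LR)=18, d(LR,U)=19
step 3: merge (E,U) at d=10, Q=-129/2; branch lengths E→27/8, U→53/8; new cluster EU
  updated: d(EU,JP)=47/4, d(EU,LR)=21/2
step 4: merge (EU,JP) at d=47/4, Q=-161/4; branch lengths EU→17/8, JP→77/8; new cluster EJPU
  updated: d(EJPU,LR)=67/8
step 5: merge (EJPU,LR) at d=67/8; branch lengths EJPU→67/16, LR→67/16; new cluster EJLPRU
final tree: (((E:27/8,U:53/8):17/8,(J:-1/8,P:65/8):77/8):67/16,(L:10,R:2):67/16)
total length: 401/8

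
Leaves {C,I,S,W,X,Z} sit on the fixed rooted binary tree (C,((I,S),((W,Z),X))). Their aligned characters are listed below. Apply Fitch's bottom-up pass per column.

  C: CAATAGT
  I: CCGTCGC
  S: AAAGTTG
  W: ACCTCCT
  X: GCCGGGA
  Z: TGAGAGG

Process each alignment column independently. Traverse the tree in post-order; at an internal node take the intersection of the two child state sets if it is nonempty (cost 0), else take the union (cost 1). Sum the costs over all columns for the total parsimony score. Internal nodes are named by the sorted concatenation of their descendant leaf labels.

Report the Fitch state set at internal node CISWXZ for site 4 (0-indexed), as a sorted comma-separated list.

IS@0: {C} ∪ {A} = {A,C} (union, +1)
WZ@0: {A} ∪ {T} = {A,T} (union, +1)
WXZ@0: {A,T} ∪ {G} = {A,G,T} (union, +1)
ISWXZ@0: {A,C} ∩ {A,G,T} = {A} (intersection, +0)
CISWXZ@0: {C} ∪ {A} = {A,C} (union, +1)
IS@1: {C} ∪ {A} = {A,C} (union, +1)
WZ@1: {C} ∪ {G} = {C,G} (union, +1)
WXZ@1: {C,G} ∩ {C} = {C} (intersection, +0)
ISWXZ@1: {A,C} ∩ {C} = {C} (intersection, +0)
CISWXZ@1: {A} ∪ {C} = {A,C} (union, +1)
IS@2: {G} ∪ {A} = {A,G} (union, +1)
WZ@2: {C} ∪ {A} = {A,C} (union, +1)
WXZ@2: {A,C} ∩ {C} = {C} (intersection, +0)
ISWXZ@2: {A,G} ∪ {C} = {A,C,G} (union, +1)
CISWXZ@2: {A} ∩ {A,C,G} = {A} (intersection, +0)
IS@3: {T} ∪ {G} = {G,T} (union, +1)
WZ@3: {T} ∪ {G} = {G,T} (union, +1)
WXZ@3: {G,T} ∩ {G} = {G} (intersection, +0)
ISWXZ@3: {G,T} ∩ {G} = {G} (intersection, +0)
CISWXZ@3: {T} ∪ {G} = {G,T} (union, +1)
IS@4: {C} ∪ {T} = {C,T} (union, +1)
WZ@4: {C} ∪ {A} = {A,C} (union, +1)
WXZ@4: {A,C} ∪ {G} = {A,C,G} (union, +1)
ISWXZ@4: {C,T} ∩ {A,C,G} = {C} (intersection, +0)
CISWXZ@4: {A} ∪ {C} = {A,C} (union, +1)
IS@5: {G} ∪ {T} = {G,T} (union, +1)
WZ@5: {C} ∪ {G} = {C,G} (union, +1)
WXZ@5: {C,G} ∩ {G} = {G} (intersection, +0)
ISWXZ@5: {G,T} ∩ {G} = {G} (intersection, +0)
CISWXZ@5: {G} ∩ {G} = {G} (intersection, +0)
IS@6: {C} ∪ {G} = {C,G} (union, +1)
WZ@6: {T} ∪ {G} = {G,T} (union, +1)
WXZ@6: {G,T} ∪ {A} = {A,G,T} (union, +1)
ISWXZ@6: {C,G} ∩ {A,G,T} = {G} (intersection, +0)
CISWXZ@6: {T} ∪ {G} = {G,T} (union, +1)
per-site changes: [4, 3, 3, 3, 4, 2, 4]; total = 23

A,C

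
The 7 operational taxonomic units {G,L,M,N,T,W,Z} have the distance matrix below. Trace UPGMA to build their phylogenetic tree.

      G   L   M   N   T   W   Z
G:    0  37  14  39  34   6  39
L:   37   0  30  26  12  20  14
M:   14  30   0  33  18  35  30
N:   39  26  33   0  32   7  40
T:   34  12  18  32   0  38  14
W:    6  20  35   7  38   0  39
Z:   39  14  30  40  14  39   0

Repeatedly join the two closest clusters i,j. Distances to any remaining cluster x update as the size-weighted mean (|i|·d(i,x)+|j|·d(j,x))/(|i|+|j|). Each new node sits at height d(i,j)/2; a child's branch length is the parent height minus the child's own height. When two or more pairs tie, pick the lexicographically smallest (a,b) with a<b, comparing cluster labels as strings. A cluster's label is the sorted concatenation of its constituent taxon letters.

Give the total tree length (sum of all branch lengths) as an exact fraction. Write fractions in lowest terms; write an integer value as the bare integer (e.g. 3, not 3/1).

291/4

1. join G+W (d=6) ⇒ GW; edges |G|=3, |W|=3
  updated: d(GW,L)=57/2, d(GW,M)=49/2, d(GW,N)=23, d(GW,T)=36, d(GW,Z)=39
2. join L+T (d=12) ⇒ LT; edges |L|=6, |T|=6
  updated: d(GW,LT)=129/4, d(LT,M)=24, d(LT,N)=29, d(LT,Z)=14
3. join LT+Z (d=14) ⇒ LTZ; edges |LT|=1, |Z|=7
  updated: d(GW,LTZ)=69/2, d(LTZ,M)=26, d(LTZ,N)=98/3
4. join GW+N (d=23) ⇒ GNW; edges |GW|=17/2, |N|=23/2
  updated: d(GNW,LTZ)=305/9, d(GNW,M)=82/3
5. join LTZ+M (d=26) ⇒ LMTZ; edges |LTZ|=6, |M|=13
  updated: d(GNW,LMTZ)=129/4
6. join GNW+LMTZ (d=129/4) ⇒ GLMNTWZ; edges |GNW|=37/8, |LMTZ|=25/8
final tree: (((G:3,W:3):17/2,N:23/2):37/8,(((L:6,T:6):1,Z:7):6,M:13):25/8)
total length: 291/4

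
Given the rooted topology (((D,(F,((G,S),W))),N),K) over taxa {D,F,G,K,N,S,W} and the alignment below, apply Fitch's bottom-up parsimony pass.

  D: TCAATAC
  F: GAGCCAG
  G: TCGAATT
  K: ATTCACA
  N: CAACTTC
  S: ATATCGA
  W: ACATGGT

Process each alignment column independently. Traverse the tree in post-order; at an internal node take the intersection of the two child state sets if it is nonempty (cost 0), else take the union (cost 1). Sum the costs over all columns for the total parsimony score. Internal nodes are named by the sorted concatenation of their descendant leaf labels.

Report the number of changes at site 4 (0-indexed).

[col 0] GS: children G:{T}, S:{A} ∪→ {A,T}; cost 1
[col 0] GSW: children GS:{A,T}, W:{A} ∩→ {A}; cost 0
[col 0] FGSW: children F:{G}, GSW:{A} ∪→ {A,G}; cost 1
[col 0] DFGSW: children D:{T}, FGSW:{A,G} ∪→ {A,G,T}; cost 1
[col 0] DFGNSW: children DFGSW:{A,G,T}, N:{C} ∪→ {A,C,G,T}; cost 1
[col 0] DFGKNSW: children DFGNSW:{A,C,G,T}, K:{A} ∩→ {A}; cost 0
[col 1] GS: children G:{C}, S:{T} ∪→ {C,T}; cost 1
[col 1] GSW: children GS:{C,T}, W:{C} ∩→ {C}; cost 0
[col 1] FGSW: children F:{A}, GSW:{C} ∪→ {A,C}; cost 1
[col 1] DFGSW: children D:{C}, FGSW:{A,C} ∩→ {C}; cost 0
[col 1] DFGNSW: children DFGSW:{C}, N:{A} ∪→ {A,C}; cost 1
[col 1] DFGKNSW: children DFGNSW:{A,C}, K:{T} ∪→ {A,C,T}; cost 1
[col 2] GS: children G:{G}, S:{A} ∪→ {A,G}; cost 1
[col 2] GSW: children GS:{A,G}, W:{A} ∩→ {A}; cost 0
[col 2] FGSW: children F:{G}, GSW:{A} ∪→ {A,G}; cost 1
[col 2] DFGSW: children D:{A}, FGSW:{A,G} ∩→ {A}; cost 0
[col 2] DFGNSW: children DFGSW:{A}, N:{A} ∩→ {A}; cost 0
[col 2] DFGKNSW: children DFGNSW:{A}, K:{T} ∪→ {A,T}; cost 1
[col 3] GS: children G:{A}, S:{T} ∪→ {A,T}; cost 1
[col 3] GSW: children GS:{A,T}, W:{T} ∩→ {T}; cost 0
[col 3] FGSW: children F:{C}, GSW:{T} ∪→ {C,T}; cost 1
[col 3] DFGSW: children D:{A}, FGSW:{C,T} ∪→ {A,C,T}; cost 1
[col 3] DFGNSW: children DFGSW:{A,C,T}, N:{C} ∩→ {C}; cost 0
[col 3] DFGKNSW: children DFGNSW:{C}, K:{C} ∩→ {C}; cost 0
[col 4] GS: children G:{A}, S:{C} ∪→ {A,C}; cost 1
[col 4] GSW: children GS:{A,C}, W:{G} ∪→ {A,C,G}; cost 1
[col 4] FGSW: children F:{C}, GSW:{A,C,G} ∩→ {C}; cost 0
[col 4] DFGSW: children D:{T}, FGSW:{C} ∪→ {C,T}; cost 1
[col 4] DFGNSW: children DFGSW:{C,T}, N:{T} ∩→ {T}; cost 0
[col 4] DFGKNSW: children DFGNSW:{T}, K:{A} ∪→ {A,T}; cost 1
[col 5] GS: children G:{T}, S:{G} ∪→ {G,T}; cost 1
[col 5] GSW: children GS:{G,T}, W:{G} ∩→ {G}; cost 0
[col 5] FGSW: children F:{A}, GSW:{G} ∪→ {A,G}; cost 1
[col 5] DFGSW: children D:{A}, FGSW:{A,G} ∩→ {A}; cost 0
[col 5] DFGNSW: children DFGSW:{A}, N:{T} ∪→ {A,T}; cost 1
[col 5] DFGKNSW: children DFGNSW:{A,T}, K:{C} ∪→ {A,C,T}; cost 1
[col 6] GS: children G:{T}, S:{A} ∪→ {A,T}; cost 1
[col 6] GSW: children GS:{A,T}, W:{T} ∩→ {T}; cost 0
[col 6] FGSW: children F:{G}, GSW:{T} ∪→ {G,T}; cost 1
[col 6] DFGSW: children D:{C}, FGSW:{G,T} ∪→ {C,G,T}; cost 1
[col 6] DFGNSW: children DFGSW:{C,G,T}, N:{C} ∩→ {C}; cost 0
[col 6] DFGKNSW: children DFGNSW:{C}, K:{A} ∪→ {A,C}; cost 1
per-site changes: [4, 4, 3, 3, 4, 4, 4]; total = 26

4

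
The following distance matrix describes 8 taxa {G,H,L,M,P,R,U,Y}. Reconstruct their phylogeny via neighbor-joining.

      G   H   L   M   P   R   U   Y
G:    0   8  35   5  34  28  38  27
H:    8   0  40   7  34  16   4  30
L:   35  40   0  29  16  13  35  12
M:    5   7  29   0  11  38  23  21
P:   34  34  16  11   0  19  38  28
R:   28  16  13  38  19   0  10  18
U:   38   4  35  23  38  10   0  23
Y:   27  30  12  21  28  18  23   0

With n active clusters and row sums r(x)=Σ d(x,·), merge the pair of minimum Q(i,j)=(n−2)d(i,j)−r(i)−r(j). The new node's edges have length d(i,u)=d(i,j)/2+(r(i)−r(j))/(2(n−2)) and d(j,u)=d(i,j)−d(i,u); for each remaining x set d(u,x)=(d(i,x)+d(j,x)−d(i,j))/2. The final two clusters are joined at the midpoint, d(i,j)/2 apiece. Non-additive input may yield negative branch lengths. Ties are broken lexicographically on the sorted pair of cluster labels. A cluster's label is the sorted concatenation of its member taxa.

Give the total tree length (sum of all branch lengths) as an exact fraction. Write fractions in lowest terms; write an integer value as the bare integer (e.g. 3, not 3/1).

iteration 1: select H,U (d=4, Q=-286); attach at lengths (-2/3, 14/3); label the merged cluster HU
  updated: d(G,HU)=21, d(HU,L)=71/2, d(HU,M)=13, d(HU,P)=34, d(HU,R)=11, d(HU,Y)=49/2
iteration 2: select G,M (d=5, Q=-242); attach at lengths (29/5, -4/5); label the merged cluster GM
  updated: d(GM,HU)=29/2, d(GM,L)=59/2, d(GM,P)=20, d(GM,R)=61/2, d(GM,Y)=43/2
iteration 3: select GM,HU (d=29/2, Q=-355/2); attach at lengths (109/16, 123/16); label the merged cluster GHMU
  updated: d(GHMU,L)=101/4, d(GHMU,P)=79/4, d(GHMU,R)=27/2, d(GHMU,Y)=63/4
iteration 4: select L,Y (d=12, Q=-104); attach at lengths (19/4, 29/4); label the merged cluster LY
  updated: d(GHMU,LY)=29/2, d(LY,P)=16, d(LY,R)=19/2
iteration 5: select GHMU,P (d=79/4, Q=-63); attach at lengths (65/8, 93/8); label the merged cluster GHMPU
  updated: d(GHMPU,LY)=43/8, d(GHMPU,R)=51/8
iteration 6: select GHMPU,LY (d=43/8, Q=-85/4); attach at lengths (9/8, 17/4); label the merged cluster GHLMPUY
  updated: d(GHLMPUY,R)=21/4
iteration 7: select GHLMPUY,R (d=21/4); attach at lengths (21/8, 21/8); label the merged cluster GHLMPRUY
final tree: (((((G:29/5,M:-4/5):109/16,(H:-2/3,U:14/3):123/16):65/8,P:93/8):9/8,(L:19/4,Y:29/4):17/4):21/8,R:21/8)
total length: 527/8

527/8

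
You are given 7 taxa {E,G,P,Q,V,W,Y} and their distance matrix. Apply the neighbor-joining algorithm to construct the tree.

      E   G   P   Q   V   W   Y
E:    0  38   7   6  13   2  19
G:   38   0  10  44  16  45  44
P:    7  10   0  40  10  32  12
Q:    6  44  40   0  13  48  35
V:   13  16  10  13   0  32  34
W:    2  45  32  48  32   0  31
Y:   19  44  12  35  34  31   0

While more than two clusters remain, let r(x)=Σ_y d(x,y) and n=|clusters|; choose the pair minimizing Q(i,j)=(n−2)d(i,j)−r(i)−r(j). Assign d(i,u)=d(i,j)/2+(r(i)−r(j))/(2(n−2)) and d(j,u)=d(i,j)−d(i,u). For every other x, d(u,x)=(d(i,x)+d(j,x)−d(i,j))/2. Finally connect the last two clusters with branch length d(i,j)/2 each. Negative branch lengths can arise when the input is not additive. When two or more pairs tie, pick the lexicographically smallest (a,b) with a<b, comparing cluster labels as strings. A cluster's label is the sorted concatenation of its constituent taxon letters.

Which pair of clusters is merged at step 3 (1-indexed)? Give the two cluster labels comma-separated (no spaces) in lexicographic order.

Q,V

iteration 1: select E,W (d=2, Q=-265); attach at lengths (-19/2, 23/2); label the merged cluster EW
  updated: d(EW,G)=81/2, d(EW,P)=37/2, d(EW,Q)=26, d(EW,V)=43/2, d(EW,Y)=24
iteration 2: select G,P (d=10, Q=-205); attach at lengths (13, -3); label the merged cluster GP
  updated: d(EW,GP)=49/2, d(GP,Q)=37, d(GP,V)=8, d(GP,Y)=23
iteration 3: select Q,V (d=13, Q=-297/2); attach at lengths (49/4, 3/4); label the merged cluster QV
  updated: d(EW,QV)=69/4, d(GP,QV)=16, d(QV,Y)=28
iteration 4: select EW,Y (d=24, Q=-371/4); attach at lengths (155/16, 229/16); label the merged cluster EWY
  updated: d(EWY,GP)=47/4, d(EWY,QV)=85/8
iteration 5: select EWY,GP (d=47/4, Q=-307/8); attach at lengths (51/16, 137/16); label the merged cluster EGPWY
  updated: d(EGPWY,QV)=119/16
iteration 6: select EGPWY,QV (d=119/16); attach at lengths (119/32, 119/32); label the merged cluster EGPQVWY
final tree: ((((E:-19/2,W:23/2):155/16,Y:229/16):51/16,(G:13,P:-3):137/16):119/32,(Q:49/4,V:3/4):119/32)
total length: 1091/16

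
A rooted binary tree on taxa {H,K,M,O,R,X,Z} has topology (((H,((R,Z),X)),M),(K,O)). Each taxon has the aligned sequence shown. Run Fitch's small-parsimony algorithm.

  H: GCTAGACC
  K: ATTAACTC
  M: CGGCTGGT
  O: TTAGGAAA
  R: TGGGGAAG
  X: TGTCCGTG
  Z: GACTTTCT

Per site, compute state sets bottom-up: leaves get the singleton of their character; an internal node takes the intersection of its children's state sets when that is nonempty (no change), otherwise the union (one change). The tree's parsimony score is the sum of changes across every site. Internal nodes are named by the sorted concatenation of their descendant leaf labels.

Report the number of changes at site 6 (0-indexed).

site 0, node RZ: R={T} ∪ Z={G} → {G,T} (+1)
site 0, node RXZ: RZ={G,T} ∩ X={T} → {T} (+0)
site 0, node HRXZ: H={G} ∪ RXZ={T} → {G,T} (+1)
site 0, node HMRXZ: HRXZ={G,T} ∪ M={C} → {C,G,T} (+1)
site 0, node KO: K={A} ∪ O={T} → {A,T} (+1)
site 0, node HKMORXZ: HMRXZ={C,G,T} ∩ KO={A,T} → {T} (+0)
site 1, node RZ: R={G} ∪ Z={A} → {A,G} (+1)
site 1, node RXZ: RZ={A,G} ∩ X={G} → {G} (+0)
site 1, node HRXZ: H={C} ∪ RXZ={G} → {C,G} (+1)
site 1, node HMRXZ: HRXZ={C,G} ∩ M={G} → {G} (+0)
site 1, node KO: K={T} ∩ O={T} → {T} (+0)
site 1, node HKMORXZ: HMRXZ={G} ∪ KO={T} → {G,T} (+1)
site 2, node RZ: R={G} ∪ Z={C} → {C,G} (+1)
site 2, node RXZ: RZ={C,G} ∪ X={T} → {C,G,T} (+1)
site 2, node HRXZ: H={T} ∩ RXZ={C,G,T} → {T} (+0)
site 2, node HMRXZ: HRXZ={T} ∪ M={G} → {G,T} (+1)
site 2, node KO: K={T} ∪ O={A} → {A,T} (+1)
site 2, node HKMORXZ: HMRXZ={G,T} ∩ KO={A,T} → {T} (+0)
site 3, node RZ: R={G} ∪ Z={T} → {G,T} (+1)
site 3, node RXZ: RZ={G,T} ∪ X={C} → {C,G,T} (+1)
site 3, node HRXZ: H={A} ∪ RXZ={C,G,T} → {A,C,G,T} (+1)
site 3, node HMRXZ: HRXZ={A,C,G,T} ∩ M={C} → {C} (+0)
site 3, node KO: K={A} ∪ O={G} → {A,G} (+1)
site 3, node HKMORXZ: HMRXZ={C} ∪ KO={A,G} → {A,C,G} (+1)
site 4, node RZ: R={G} ∪ Z={T} → {G,T} (+1)
site 4, node RXZ: RZ={G,T} ∪ X={C} → {C,G,T} (+1)
site 4, node HRXZ: H={G} ∩ RXZ={C,G,T} → {G} (+0)
site 4, node HMRXZ: HRXZ={G} ∪ M={T} → {G,T} (+1)
site 4, node KO: K={A} ∪ O={G} → {A,G} (+1)
site 4, node HKMORXZ: HMRXZ={G,T} ∩ KO={A,G} → {G} (+0)
site 5, node RZ: R={A} ∪ Z={T} → {A,T} (+1)
site 5, node RXZ: RZ={A,T} ∪ X={G} → {A,G,T} (+1)
site 5, node HRXZ: H={A} ∩ RXZ={A,G,T} → {A} (+0)
site 5, node HMRXZ: HRXZ={A} ∪ M={G} → {A,G} (+1)
site 5, node KO: K={C} ∪ O={A} → {A,C} (+1)
site 5, node HKMORXZ: HMRXZ={A,G} ∩ KO={A,C} → {A} (+0)
site 6, node RZ: R={A} ∪ Z={C} → {A,C} (+1)
site 6, node RXZ: RZ={A,C} ∪ X={T} → {A,C,T} (+1)
site 6, node HRXZ: H={C} ∩ RXZ={A,C,T} → {C} (+0)
site 6, node HMRXZ: HRXZ={C} ∪ M={G} → {C,G} (+1)
site 6, node KO: K={T} ∪ O={A} → {A,T} (+1)
site 6, node HKMORXZ: HMRXZ={C,G} ∪ KO={A,T} → {A,C,G,T} (+1)
site 7, node RZ: R={G} ∪ Z={T} → {G,T} (+1)
site 7, node RXZ: RZ={G,T} ∩ X={G} → {G} (+0)
site 7, node HRXZ: H={C} ∪ RXZ={G} → {C,G} (+1)
site 7, node HMRXZ: HRXZ={C,G} ∪ M={T} → {C,G,T} (+1)
site 7, node KO: K={C} ∪ O={A} → {A,C} (+1)
site 7, node HKMORXZ: HMRXZ={C,G,T} ∩ KO={A,C} → {C} (+0)
per-site changes: [4, 3, 4, 5, 4, 4, 5, 4]; total = 33

5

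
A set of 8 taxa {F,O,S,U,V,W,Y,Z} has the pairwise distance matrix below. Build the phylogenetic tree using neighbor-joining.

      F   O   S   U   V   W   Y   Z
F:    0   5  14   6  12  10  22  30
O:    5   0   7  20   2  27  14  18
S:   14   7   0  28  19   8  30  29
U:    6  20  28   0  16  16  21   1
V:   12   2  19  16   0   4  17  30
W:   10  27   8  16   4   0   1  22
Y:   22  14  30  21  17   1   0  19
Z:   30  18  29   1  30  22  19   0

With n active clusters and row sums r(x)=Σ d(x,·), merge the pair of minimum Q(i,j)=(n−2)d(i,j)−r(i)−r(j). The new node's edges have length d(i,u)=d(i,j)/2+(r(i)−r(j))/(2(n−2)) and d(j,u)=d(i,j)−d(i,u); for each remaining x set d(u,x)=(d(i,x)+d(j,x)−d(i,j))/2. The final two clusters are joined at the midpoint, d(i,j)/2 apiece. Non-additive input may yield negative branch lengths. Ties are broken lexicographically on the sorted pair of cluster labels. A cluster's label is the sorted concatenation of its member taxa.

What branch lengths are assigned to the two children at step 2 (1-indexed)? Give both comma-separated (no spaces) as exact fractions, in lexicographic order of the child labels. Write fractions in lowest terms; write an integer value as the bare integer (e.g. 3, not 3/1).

1. join U+Z (d=1, Q=-251) ⇒ UZ; edges |U|=-35/12, |Z|=47/12
  updated: d(F,UZ)=35/2, d(O,UZ)=37/2, d(S,UZ)=28, d(UZ,V)=45/2, d(UZ,W)=37/2, d(UZ,Y)=39/2
2. join W+Y (d=1, Q=-167) ⇒ WY; edges |W|=-3, |Y|=4
  updated: d(F,WY)=31/2, d(O,WY)=20, d(S,WY)=37/2, d(UZ,WY)=37/2, d(V,WY)=10
3. join UZ+WY (d=37/2, Q=-227/2) ⇒ UWYZ; edges |UZ|=193/16, |WY|=103/16
  updated: d(F,UWYZ)=29/4, d(O,UWYZ)=10, d(S,UWYZ)=14, d(UWYZ,V)=7
4. join O+V (d=2, Q=-58) ⇒ OV; edges |O|=-5/3, |V|=11/3
  updated: d(F,OV)=15/2, d(OV,S)=12, d(OV,UWYZ)=15/2
5. join F+UWYZ (d=29/4, Q=-43) ⇒ FUWYZ; edges |F|=29/8, |UWYZ|=29/8
  updated: d(FUWYZ,OV)=31/8, d(FUWYZ,S)=83/8
6. join FUWYZ+OV (d=31/8, Q=-105/4) ⇒ FOUVWYZ; edges |FUWYZ|=9/8, |OV|=11/4
  updated: d(FOUVWYZ,S)=37/4
7. join FOUVWYZ+S (d=37/4) ⇒ FOSUVWYZ; edges |FOUVWYZ|=37/8, |S|=37/8
final tree: (((F:29/8,((U:-35/12,Z:47/12):193/16,(W:-3,Y:4):103/16):29/8):9/8,(O:-5/3,V:11/3):11/4):37/8,S:37/8)
total length: 343/8

-3,4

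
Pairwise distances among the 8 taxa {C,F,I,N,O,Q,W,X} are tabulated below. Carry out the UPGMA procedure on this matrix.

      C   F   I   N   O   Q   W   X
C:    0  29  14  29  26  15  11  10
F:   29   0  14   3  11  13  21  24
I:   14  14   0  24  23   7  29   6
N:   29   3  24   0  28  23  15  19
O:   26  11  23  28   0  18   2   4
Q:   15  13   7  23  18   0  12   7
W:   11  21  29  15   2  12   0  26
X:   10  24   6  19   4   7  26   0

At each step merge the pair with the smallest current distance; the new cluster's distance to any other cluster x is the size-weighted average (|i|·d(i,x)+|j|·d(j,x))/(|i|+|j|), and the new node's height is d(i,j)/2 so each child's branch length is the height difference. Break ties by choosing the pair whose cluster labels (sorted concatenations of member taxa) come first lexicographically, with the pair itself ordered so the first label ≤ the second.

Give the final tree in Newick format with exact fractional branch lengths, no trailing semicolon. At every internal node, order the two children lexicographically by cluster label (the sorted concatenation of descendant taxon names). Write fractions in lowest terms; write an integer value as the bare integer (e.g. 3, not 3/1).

(((C:13/2,((I:3,X:3):1/2,Q:7/2):3):45/16,(O:1,W:1):133/16):53/48,(F:3/2,N:3/2):107/12)

1. join O+W (d=2) ⇒ OW; edges |O|=1, |W|=1
  updated: d(C,OW)=37/2, d(F,OW)=16, d(I,OW)=26, d(N,OW)=43/2, d(OW,Q)=15, d(OW,X)=15
2. join F+N (d=3) ⇒ FN; edges |F|=3/2, |N|=3/2
  updated: d(C,FN)=29, d(FN,I)=19, d(FN,OW)=75/4, d(FN,Q)=18, d(FN,X)=43/2
3. join I+X (d=6) ⇒ IX; edges |I|=3, |X|=3
  updated: d(C,IX)=12, d(FN,IX)=81/4, d(IX,OW)=41/2, d(IX,Q)=7
4. join IX+Q (d=7) ⇒ IQX; edges |IX|=1/2, |Q|=7/2
  updated: d(C,IQX)=13, d(FN,IQX)=39/2, d(IQX,OW)=56/3
5. join C+IQX (d=13) ⇒ CIQX; edges |C|=13/2, |IQX|=3
  updated: d(CIQX,FN)=175/8, d(CIQX,OW)=149/8
6. join CIQX+OW (d=149/8) ⇒ CIOQWX; edges |CIQX|=45/16, |OW|=133/16
  updated: d(CIOQWX,FN)=125/6
7. join CIOQWX+FN (d=125/6) ⇒ CFINOQWX; edges |CIOQWX|=53/48, |FN|=107/12
final tree: (((C:13/2,((I:3,X:3):1/2,Q:7/2):3):45/16,(O:1,W:1):133/16):53/48,(F:3/2,N:3/2):107/12)
total length: 2191/48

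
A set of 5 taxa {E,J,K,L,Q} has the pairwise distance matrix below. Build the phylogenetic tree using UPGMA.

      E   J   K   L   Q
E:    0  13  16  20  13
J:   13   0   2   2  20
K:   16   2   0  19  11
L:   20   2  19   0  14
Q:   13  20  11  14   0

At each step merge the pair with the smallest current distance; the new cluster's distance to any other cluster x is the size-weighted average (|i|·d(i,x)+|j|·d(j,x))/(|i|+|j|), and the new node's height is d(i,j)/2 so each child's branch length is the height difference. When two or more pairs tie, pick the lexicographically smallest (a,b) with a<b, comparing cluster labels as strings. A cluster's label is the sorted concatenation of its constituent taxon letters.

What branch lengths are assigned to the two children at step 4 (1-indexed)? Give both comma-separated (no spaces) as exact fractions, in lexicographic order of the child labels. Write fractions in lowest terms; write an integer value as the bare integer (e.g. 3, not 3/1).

iteration 1: select J,K (d=2); attach at lengths (1, 1); label the merged cluster JK
  updated: d(E,JK)=29/2, d(JK,L)=21/2, d(JK,Q)=31/2
iteration 2: select JK,L (d=21/2); attach at lengths (17/4, 21/4); label the merged cluster JKL
  updated: d(E,JKL)=49/3, d(JKL,Q)=15
iteration 3: select E,Q (d=13); attach at lengths (13/2, 13/2); label the merged cluster EQ
  updated: d(EQ,JKL)=47/3
iteration 4: select EQ,JKL (d=47/3); attach at lengths (4/3, 31/12); label the merged cluster EJKLQ
final tree: ((E:13/2,Q:13/2):4/3,((J:1,K:1):17/4,L:21/4):31/12)
total length: 341/12

4/3,31/12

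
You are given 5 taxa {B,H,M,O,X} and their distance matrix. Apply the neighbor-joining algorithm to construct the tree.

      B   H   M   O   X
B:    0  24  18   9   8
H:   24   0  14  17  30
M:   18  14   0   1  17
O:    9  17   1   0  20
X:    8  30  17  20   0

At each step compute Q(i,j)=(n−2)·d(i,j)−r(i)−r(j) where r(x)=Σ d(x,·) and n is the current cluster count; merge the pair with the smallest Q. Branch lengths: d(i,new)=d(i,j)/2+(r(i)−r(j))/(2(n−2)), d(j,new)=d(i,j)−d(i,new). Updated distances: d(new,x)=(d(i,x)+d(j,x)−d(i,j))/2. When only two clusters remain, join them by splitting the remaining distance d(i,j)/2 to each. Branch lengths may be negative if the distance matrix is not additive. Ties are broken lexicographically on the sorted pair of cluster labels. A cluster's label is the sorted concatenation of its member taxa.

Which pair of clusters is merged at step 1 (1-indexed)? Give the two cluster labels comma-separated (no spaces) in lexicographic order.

B,X

step 1: merge (B,X) at d=8, Q=-110; branch lengths B→4/3, X→20/3; new cluster BX
  updated: d(BX,H)=23, d(BX,M)=27/2, d(BX,O)=21/2
step 2: merge (BX,H) at d=23, Q=-55; branch lengths BX→39/4, H→53/4; new cluster BHX
  updated: d(BHX,M)=9/4, d(BHX,O)=9/4
step 3: merge (BHX,M) at d=9/4, Q=-11/2; branch lengths BHX→7/4, M→1/2; new cluster BHMX
  updated: d(BHMX,O)=1/2
step 4: merge (BHMX,O) at d=1/2; branch lengths BHMX→1/4, O→1/4; new cluster BHMOX
final tree: ((((B:4/3,X:20/3):39/4,H:53/4):7/4,M:1/2):1/4,O:1/4)
total length: 135/4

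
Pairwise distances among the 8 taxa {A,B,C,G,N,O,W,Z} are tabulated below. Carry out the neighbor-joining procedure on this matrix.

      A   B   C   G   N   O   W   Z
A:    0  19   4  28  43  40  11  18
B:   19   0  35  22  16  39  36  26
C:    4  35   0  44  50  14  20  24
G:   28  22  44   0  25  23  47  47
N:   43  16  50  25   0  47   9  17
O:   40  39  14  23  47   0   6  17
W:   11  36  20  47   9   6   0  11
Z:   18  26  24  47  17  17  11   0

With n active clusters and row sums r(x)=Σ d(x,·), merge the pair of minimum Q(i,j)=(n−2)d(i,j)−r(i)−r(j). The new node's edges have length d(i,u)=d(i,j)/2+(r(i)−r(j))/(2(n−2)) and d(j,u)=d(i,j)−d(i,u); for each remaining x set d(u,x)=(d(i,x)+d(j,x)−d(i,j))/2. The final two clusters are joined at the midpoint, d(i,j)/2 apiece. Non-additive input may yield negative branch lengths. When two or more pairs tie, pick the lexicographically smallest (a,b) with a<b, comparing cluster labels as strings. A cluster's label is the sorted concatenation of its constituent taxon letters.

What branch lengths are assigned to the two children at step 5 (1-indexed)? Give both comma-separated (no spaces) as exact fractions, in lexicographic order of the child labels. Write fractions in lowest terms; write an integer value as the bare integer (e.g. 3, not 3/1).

387/32,133/32

1. join A+C (d=4, Q=-330) ⇒ AC; edges |A|=-1/3, |C|=13/3
  updated: d(AC,B)=25, d(AC,G)=34, d(AC,N)=89/2, d(AC,O)=25, d(AC,W)=27/2, d(AC,Z)=19
2. join B+G (d=22, Q=-252) ⇒ BG; edges |B|=38/5, |G|=72/5
  updated: d(AC,BG)=37/2, d(BG,N)=19/2, d(BG,O)=20, d(BG,W)=61/2, d(BG,Z)=51/2
3. join BG+N (d=19/2, Q=-193) ⇒ BGN; edges |BG|=15/8, |N|=61/8
  updated: d(AC,BGN)=107/4, d(BGN,O)=115/4, d(BGN,W)=15, d(BGN,Z)=33/2
4. join O+W (d=6, Q=-417/4) ⇒ OW; edges |O|=197/24, |W|=-53/24
  updated: d(AC,OW)=65/4, d(BGN,OW)=151/8, d(OW,Z)=11
5. join AC+OW (d=65/4, Q=-605/8) ⇒ ACOW; edges |AC|=387/32, |OW|=133/32
  updated: d(ACOW,BGN)=235/16, d(ACOW,Z)=55/8
6. join ACOW+BGN (d=235/16, Q=-609/16) ⇒ ABCGNOW; edges |ACOW|=81/32, |BGN|=389/32
  updated: d(ABCGNOW,Z)=139/32
7. join ABCGNOW+Z (d=139/32) ⇒ ABCGNOWZ; edges |ABCGNOW|=139/64, |Z|=139/64
final tree: ((((A:-1/3,C:13/3):387/32,(O:197/24,W:-53/24):133/32):81/32,((B:38/5,G:72/5):15/8,N:61/8):389/32):139/64,Z:139/64)
total length: 2457/32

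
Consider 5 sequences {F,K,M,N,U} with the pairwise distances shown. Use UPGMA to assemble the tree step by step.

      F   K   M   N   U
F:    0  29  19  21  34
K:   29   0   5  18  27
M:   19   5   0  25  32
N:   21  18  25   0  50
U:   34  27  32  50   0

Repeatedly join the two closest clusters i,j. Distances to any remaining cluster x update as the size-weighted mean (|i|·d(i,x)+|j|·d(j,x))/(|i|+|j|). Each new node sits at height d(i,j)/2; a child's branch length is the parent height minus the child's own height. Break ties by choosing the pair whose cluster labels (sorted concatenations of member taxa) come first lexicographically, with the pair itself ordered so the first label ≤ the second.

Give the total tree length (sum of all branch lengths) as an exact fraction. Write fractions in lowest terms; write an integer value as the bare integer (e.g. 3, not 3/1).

481/8

step 1: merge (K,M) at d=5; branch lengths K→5/2, M→5/2; new cluster KM
  updated: d(F,KM)=24, d(KM,N)=43/2, d(KM,U)=59/2
step 2: merge (F,N) at d=21; branch lengths F→21/2, N→21/2; new cluster FN
  updated: d(FN,KM)=91/4, d(FN,U)=42
step 3: merge (FN,KM) at d=91/4; branch lengths FN→7/8, KM→71/8; new cluster FKMN
  updated: d(FKMN,U)=143/4
step 4: merge (FKMN,U) at d=143/4; branch lengths FKMN→13/2, U→143/8; new cluster FKMNU
final tree: (((F:21/2,N:21/2):7/8,(K:5/2,M:5/2):71/8):13/2,U:143/8)
total length: 481/8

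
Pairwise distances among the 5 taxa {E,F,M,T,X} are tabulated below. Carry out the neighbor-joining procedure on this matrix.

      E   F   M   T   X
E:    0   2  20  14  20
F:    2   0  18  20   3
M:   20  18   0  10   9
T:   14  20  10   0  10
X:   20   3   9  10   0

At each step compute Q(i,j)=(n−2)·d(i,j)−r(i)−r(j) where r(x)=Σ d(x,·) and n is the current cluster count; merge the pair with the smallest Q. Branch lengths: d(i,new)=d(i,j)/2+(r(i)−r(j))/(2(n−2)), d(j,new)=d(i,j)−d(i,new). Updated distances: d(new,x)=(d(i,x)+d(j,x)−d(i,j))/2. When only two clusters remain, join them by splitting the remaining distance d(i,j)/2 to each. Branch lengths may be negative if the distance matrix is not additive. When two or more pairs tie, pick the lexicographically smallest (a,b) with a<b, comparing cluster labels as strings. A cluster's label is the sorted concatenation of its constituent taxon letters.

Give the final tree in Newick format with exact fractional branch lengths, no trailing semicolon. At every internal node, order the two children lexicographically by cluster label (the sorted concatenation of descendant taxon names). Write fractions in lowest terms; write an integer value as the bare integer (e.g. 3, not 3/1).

((((E:19/6,F:-7/6):9,X:3/2):3,M:21/4):19/8,T:19/8)

step 1: merge (E,F) at d=2, Q=-93; branch lengths E→19/6, F→-7/6; new cluster EF
  updated: d(EF,M)=18, d(EF,T)=16, d(EF,X)=21/2
step 2: merge (EF,X) at d=21/2, Q=-53; branch lengths EF→9, X→3/2; new cluster EFX
  updated: d(EFX,M)=33/4, d(EFX,T)=31/4
step 3: merge (EFX,M) at d=33/4, Q=-26; branch lengths EFX→3, M→21/4; new cluster EFMX
  updated: d(EFMX,T)=19/4
step 4: merge (EFMX,T) at d=19/4; branch lengths EFMX→19/8, T→19/8; new cluster EFMTX
final tree: ((((E:19/6,F:-7/6):9,X:3/2):3,M:21/4):19/8,T:19/8)
total length: 51/2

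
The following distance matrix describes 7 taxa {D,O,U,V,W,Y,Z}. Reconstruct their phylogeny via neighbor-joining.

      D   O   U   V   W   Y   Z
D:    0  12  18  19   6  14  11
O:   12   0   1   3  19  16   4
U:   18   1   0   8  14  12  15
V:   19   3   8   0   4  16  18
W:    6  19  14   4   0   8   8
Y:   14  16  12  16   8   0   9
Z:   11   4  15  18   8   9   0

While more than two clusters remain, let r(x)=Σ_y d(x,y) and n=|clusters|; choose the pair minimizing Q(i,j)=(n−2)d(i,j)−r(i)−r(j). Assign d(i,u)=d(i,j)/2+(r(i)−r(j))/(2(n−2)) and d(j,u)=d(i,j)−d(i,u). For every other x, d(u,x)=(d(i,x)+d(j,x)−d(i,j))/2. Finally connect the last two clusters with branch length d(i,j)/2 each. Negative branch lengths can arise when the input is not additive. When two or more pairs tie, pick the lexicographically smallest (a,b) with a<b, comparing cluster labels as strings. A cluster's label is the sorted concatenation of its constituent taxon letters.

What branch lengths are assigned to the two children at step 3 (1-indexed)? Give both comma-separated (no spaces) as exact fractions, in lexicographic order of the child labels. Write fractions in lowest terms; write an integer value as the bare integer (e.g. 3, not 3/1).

1. join O+U (d=1, Q=-118) ⇒ OU; edges |O|=-4/5, |U|=9/5
  updated: d(D,OU)=29/2, d(OU,V)=5, d(OU,W)=16, d(OU,Y)=27/2, d(OU,Z)=9
2. join OU+V (d=5, Q=-100) ⇒ OUV; edges |OU|=2, |V|=3
  updated: d(D,OUV)=57/4, d(OUV,W)=15/2, d(OUV,Y)=49/4, d(OUV,Z)=11
3. join D+W (d=6, Q=-227/4) ⇒ DW; edges |D|=45/8, |W|=3/8
  updated: d(DW,OUV)=63/8, d(DW,Y)=8, d(DW,Z)=13/2
4. join DW+OUV (d=63/8, Q=-151/4) ⇒ DOUVW; edges |DW|=7/4, |OUV|=49/8
  updated: d(DOUVW,Y)=99/16, d(DOUVW,Z)=77/16
5. join DOUVW+Y (d=99/16, Q=-20) ⇒ DOUVWY; edges |DOUVW|=1, |Y|=83/16
  updated: d(DOUVWY,Z)=61/16
6. join DOUVWY+Z (d=61/16) ⇒ DOUVWYZ; edges |DOUVWY|=61/32, |Z|=61/32
final tree: ((((D:45/8,W:3/8):7/4,((O:-4/5,U:9/5):2,V:3):49/8):1,Y:83/16):61/32,Z:61/32)
total length: 239/8

45/8,3/8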